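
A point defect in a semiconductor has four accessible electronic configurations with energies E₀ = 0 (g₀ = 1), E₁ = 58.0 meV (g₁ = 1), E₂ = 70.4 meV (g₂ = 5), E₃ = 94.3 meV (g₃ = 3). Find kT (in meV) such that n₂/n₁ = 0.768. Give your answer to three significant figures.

6.62 meV

n₂/n₁ = (g₂/g₁) exp[−(E₂−E₁)/kT] = 0.768.
⇒ (E₂−E₁)/kT = ln((5/1)/0.768) = ln(6.5104) = 1.8734.
kT = 12.4 meV / 1.8734 = 6.62 meV.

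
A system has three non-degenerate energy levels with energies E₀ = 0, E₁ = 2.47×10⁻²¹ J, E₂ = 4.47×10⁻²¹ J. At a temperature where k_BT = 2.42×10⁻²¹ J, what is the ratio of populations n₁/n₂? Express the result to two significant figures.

2.3

n₁/n₂ = exp[−(E₁−E₂)/kT] = exp(−(-2.00 ×10⁻²¹ J)/(2.42 ×10⁻²¹ J)) = exp(0.8264) = 2.3.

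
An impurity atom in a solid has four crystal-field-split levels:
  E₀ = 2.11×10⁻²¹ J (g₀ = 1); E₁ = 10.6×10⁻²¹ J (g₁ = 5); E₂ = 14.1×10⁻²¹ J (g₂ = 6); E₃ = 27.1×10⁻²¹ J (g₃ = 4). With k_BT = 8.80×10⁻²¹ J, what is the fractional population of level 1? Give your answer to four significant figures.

0.4075

Eᵢ/kT = 0.239773, 1.20455, 1.60227, 3.07955.
Z = Σ gᵢe^(−Eᵢ/kT) = 1·e^(−0.239773) + 5·e^(−1.20455) + 6·e^(−1.60227) + 4·e^(−3.07955) = 0.786806 + 1.49913 + 1.20863 + 0.183920 = 3.67849.
P₁ = g₁ e^(−E₁/kT) / Z = 1.49913/3.67849 = 0.4075.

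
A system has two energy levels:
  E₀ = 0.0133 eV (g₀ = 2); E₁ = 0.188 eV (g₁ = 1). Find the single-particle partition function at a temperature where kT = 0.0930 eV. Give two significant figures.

Z = 1.9

Eᵢ/kT = 0.1430, 2.022.
Z = Σ gᵢe^(−Eᵢ/kT) = 2·e^(−0.1430) + 1·e^(−2.022) = 1.734 + 0.1324 = 1.866.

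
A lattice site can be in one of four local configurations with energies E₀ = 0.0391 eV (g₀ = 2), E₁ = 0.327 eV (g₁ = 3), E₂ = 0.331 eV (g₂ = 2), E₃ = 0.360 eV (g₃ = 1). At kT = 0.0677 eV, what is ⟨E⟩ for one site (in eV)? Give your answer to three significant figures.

0.0501 eV

Eᵢ/kT = 0.57755, 4.8301, 4.8892, 5.3176.
Z = Σ gᵢe^(−Eᵢ/kT) = 2·e^(−0.57755) + 3·e^(−4.8301) + 2·e^(−4.8892) + 1·e^(−5.3176) = 1.1225 + 0.023957 + 0.015055 + 0.0049045 = 1.1664.
⟨E⟩ = Σ Eᵢ gᵢe^(−Eᵢ/kT) / Z = (0.0391·1.1225 + 0.327·0.023957 + 0.331·0.015055 + 0.360·0.0049045) / 1.1664 = 0.0501 eV.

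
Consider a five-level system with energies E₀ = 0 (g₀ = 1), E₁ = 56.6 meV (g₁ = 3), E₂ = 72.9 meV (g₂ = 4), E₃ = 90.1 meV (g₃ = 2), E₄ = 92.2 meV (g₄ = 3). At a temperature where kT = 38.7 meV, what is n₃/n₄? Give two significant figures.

0.70

n₃/n₄ = (g₃/g₄) exp[−(E₃−E₄)/kT] = (2/3) × exp(−(-2.1 meV)/(38.7 meV)) = (2/3) × exp(0.05426) = 0.70.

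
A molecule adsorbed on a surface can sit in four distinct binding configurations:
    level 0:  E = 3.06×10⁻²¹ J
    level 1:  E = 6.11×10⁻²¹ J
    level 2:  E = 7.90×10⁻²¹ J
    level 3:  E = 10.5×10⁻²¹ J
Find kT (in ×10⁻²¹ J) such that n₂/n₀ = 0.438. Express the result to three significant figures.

n₂/n₀ = exp[−(E₂−E₀)/kT] = 0.438.
⇒ (E₂−E₀)/kT = ln(1/0.438) = ln(2.2831) = 0.82553.
kT = 4.84 ×10⁻²¹ J / 0.82553 = 5.86 ×10⁻²¹ J.

5.86 ×10⁻²¹ J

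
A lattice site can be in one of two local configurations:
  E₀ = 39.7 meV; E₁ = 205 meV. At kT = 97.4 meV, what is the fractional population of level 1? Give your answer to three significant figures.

Eᵢ/kT = 0.40760, 2.1047.
Z = Σ e^(−Eᵢ/kT) = e^(−0.40760) + e^(−2.1047) = 0.66524 + 0.12188 = 0.78712.
P₁ = e^(−E₁/kT) / Z = 0.12188/0.78712 = 0.155.

0.155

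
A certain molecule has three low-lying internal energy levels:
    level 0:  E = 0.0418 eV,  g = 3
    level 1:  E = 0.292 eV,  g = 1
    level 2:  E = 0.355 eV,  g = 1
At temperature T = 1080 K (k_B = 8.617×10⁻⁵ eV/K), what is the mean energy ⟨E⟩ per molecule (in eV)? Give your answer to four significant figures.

0.05077 eV

k_BT = 8.617×10⁻⁵ × 1080 K = 0.0930636 eV.
Eᵢ/kT = 0.449155, 3.13764, 3.81460.
Z = Σ gᵢe^(−Eᵢ/kT) = 3·e^(−0.449155) + 1·e^(−3.13764) + 1·e^(−3.81460) = 1.91450 + 0.0433851 + 0.0220465 = 1.97993.
⟨E⟩ = Σ Eᵢ gᵢe^(−Eᵢ/kT) / Z = (0.0418·1.91450 + 0.292·0.0433851 + 0.355·0.0220465) / 1.97993 = 0.05077 eV.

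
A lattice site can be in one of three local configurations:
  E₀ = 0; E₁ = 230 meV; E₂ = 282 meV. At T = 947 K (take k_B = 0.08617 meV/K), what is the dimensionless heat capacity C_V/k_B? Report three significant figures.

0.715

k_BT = 0.08617 × 947 K = 81.603 meV.
Eᵢ/kT = 0, 2.8185, 3.4558.
Z = Σ e^(−Eᵢ/kT) = e^(−0) + e^(−2.8185) + e^(−3.4558) = 1.0000 + 0.059695 + 0.031562 = 1.0913.
⟨E⟩ = 20.737 meV, ⟨E²⟩ = 5193.6 meV².
C_V/k_B = (⟨E²⟩ − ⟨E⟩²)/(kT)² = (5193.6 − 430.02)/6659.0 = 0.715.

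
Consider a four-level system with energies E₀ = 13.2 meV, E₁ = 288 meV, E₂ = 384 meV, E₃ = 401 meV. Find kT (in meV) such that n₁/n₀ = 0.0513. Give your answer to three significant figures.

n₁/n₀ = exp[−(E₁−E₀)/kT] = 0.0513.
⇒ (E₁−E₀)/kT = ln(1/0.0513) = ln(19.493) = 2.9701.
kT = 274.8 meV / 2.9701 = 92.5 meV.

92.5 meV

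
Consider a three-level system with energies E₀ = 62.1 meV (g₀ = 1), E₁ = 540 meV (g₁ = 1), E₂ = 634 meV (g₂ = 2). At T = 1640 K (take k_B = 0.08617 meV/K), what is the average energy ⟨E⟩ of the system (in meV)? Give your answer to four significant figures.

k_BT = 0.08617 × 1640 K = 141.319 meV.
Eᵢ/kT = 0.439431, 3.82114, 4.48630.
Z = Σ gᵢe^(−Eᵢ/kT) = 1·e^(−0.439431) + 1·e^(−3.82114) + 2·e^(−4.48630) = 0.644403 + 0.0219028 + 0.0225245 = 0.688830.
⟨E⟩ = Σ Eᵢ gᵢe^(−Eᵢ/kT) / Z = (62.1·0.644403 + 540·0.0219028 + 634·0.0225245) / 0.688830 = 96.00 meV.

96.00 meV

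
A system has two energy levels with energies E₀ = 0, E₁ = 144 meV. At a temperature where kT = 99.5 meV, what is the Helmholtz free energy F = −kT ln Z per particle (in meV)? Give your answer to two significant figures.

Eᵢ/kT = 0, 1.447.
Z = Σ e^(−Eᵢ/kT) = e^(−0) + e^(−1.447) = 1.000 + 0.2353 = 1.235.
F = −kT ln Z = −99.5 × ln(1.235) = −99.5 × 0.2111 = -21 meV.

-21 meV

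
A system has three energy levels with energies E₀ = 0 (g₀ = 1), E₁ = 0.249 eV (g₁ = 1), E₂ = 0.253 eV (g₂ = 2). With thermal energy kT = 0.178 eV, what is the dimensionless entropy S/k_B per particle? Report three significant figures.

Eᵢ/kT = 0, 1.3989, 1.4213.
Z = Σ gᵢe^(−Eᵢ/kT) = 1·e^(−0) + 1·e^(−1.3989) + 2·e^(−1.4213) = 1.0000 + 0.24687 + 0.48280 = 1.7297.
⟨E⟩ = Σ EᵢPᵢ = 0.10616 eV.
S/k_B = ln Z + ⟨E⟩/kT = ln(1.7297) + 0.10616/0.178 = 0.54795 + 0.59640 = 1.14.

1.14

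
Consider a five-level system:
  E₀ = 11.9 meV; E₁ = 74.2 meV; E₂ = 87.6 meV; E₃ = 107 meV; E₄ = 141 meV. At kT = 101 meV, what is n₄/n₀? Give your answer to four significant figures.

n₄/n₀ = exp[−(E₄−E₀)/kT] = exp(−(129.1 meV)/(101 meV)) = exp(-1.27822) = 0.2785.

0.2785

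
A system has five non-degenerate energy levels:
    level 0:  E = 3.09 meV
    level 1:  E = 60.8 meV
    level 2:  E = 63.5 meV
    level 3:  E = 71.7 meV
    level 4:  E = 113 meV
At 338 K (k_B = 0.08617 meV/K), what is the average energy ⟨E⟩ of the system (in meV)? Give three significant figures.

k_BT = 0.08617 × 338 K = 29.125 meV.
Eᵢ/kT = 0.10609, 2.0876, 2.1803, 2.4618, 3.8798.
Z = Σ e^(−Eᵢ/kT) = e^(−0.10609) + e^(−2.0876) + e^(−2.1803) + e^(−2.4618) + e^(−3.8798) = 0.89934 + 0.12398 + 0.11301 + 0.085281 + 0.020655 = 1.2423.
⟨E⟩ = Σ Eᵢ e^(−Eᵢ/kT) / Z = (3.09·0.89934 + 60.8·0.12398 + 63.5·0.11301 + 71.7·0.085281 + 113·0.020655) / 1.2423 = 20.9 meV.

20.9 meV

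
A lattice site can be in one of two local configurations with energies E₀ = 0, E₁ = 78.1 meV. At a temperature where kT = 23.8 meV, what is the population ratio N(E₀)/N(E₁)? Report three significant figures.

n₀/n₁ = exp[−(E₀−E₁)/kT] = exp(−(-78.1 meV)/(23.8 meV)) = exp(3.2815) = 26.6.

26.6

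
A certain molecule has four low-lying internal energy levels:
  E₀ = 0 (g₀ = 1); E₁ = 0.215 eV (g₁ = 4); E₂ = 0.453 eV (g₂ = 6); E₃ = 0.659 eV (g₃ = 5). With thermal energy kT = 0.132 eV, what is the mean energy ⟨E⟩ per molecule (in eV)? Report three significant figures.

Eᵢ/kT = 0, 1.6288, 3.4318, 4.9924.
Z = Σ gᵢe^(−Eᵢ/kT) = 1·e^(−0) + 4·e^(−1.6288) + 6·e^(−3.4318) + 5·e^(−4.9924) = 1.0000 + 0.78466 + 0.19397 + 0.033947 = 2.0126.
⟨E⟩ = Σ Eᵢ gᵢe^(−Eᵢ/kT) / Z = (0·1.0000 + 0.215·0.78466 + 0.453·0.19397 + 0.659·0.033947) / 2.0126 = 0.139 eV.

0.139 eV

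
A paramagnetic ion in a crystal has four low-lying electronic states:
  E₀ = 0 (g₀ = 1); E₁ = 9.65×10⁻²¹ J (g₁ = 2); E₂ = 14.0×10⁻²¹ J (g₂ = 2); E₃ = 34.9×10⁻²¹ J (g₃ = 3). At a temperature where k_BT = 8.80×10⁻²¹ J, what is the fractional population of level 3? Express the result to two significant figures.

0.027

Eᵢ/kT = 0, 1.097, 1.591, 3.966.
Z = Σ gᵢe^(−Eᵢ/kT) = 1·e^(−0) + 2·e^(−1.097) + 2·e^(−1.591) + 3·e^(−3.966) = 1.000 + 0.6677 + 0.4074 + 0.05685 = 2.132.
P₃ = g₃ e^(−E₃/kT) / Z = 0.05685/2.132 = 0.027.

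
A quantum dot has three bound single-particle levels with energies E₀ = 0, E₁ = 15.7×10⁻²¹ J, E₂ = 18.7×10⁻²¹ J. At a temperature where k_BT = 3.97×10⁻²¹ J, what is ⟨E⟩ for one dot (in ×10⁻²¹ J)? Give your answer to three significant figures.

0.456 ×10⁻²¹ J

Eᵢ/kT = 0, 3.9547, 4.7103.
Z = Σ e^(−Eᵢ/kT) = e^(−0) + e^(−3.9547) + e^(−4.7103) = 1.0000 + 0.019164 + 0.0090021 = 1.0282.
⟨E⟩ = Σ Eᵢ e^(−Eᵢ/kT) / Z = (0·1.0000 + 15.7·0.019164 + 18.7·0.0090021) / 1.0282 = 0.456 ×10⁻²¹ J.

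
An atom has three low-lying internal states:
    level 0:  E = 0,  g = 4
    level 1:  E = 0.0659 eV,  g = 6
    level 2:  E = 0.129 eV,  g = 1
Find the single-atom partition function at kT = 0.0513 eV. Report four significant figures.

Z = 5.741

Eᵢ/kT = 0, 1.28460, 2.51462.
Z = Σ gᵢe^(−Eᵢ/kT) = 4·e^(−0) + 6·e^(−1.28460) + 1·e^(−2.51462) = 4.00000 + 1.66057 + 0.0808936 = 5.74146.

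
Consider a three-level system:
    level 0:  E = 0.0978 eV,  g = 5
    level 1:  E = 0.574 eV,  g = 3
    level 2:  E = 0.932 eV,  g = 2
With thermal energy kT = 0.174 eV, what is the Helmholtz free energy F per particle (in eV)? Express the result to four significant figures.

Eᵢ/kT = 0.562069, 3.29885, 5.35632.
Z = Σ gᵢe^(−Eᵢ/kT) = 5·e^(−0.562069) + 3·e^(−3.29885) + 2·e^(−5.35632) = 2.85014 + 0.110777 + 0.00943647 = 2.97035.
F = −kT ln Z = −0.174 × ln(2.97035) = −0.174 × 1.08868 = -0.1894 eV.

-0.1894 eV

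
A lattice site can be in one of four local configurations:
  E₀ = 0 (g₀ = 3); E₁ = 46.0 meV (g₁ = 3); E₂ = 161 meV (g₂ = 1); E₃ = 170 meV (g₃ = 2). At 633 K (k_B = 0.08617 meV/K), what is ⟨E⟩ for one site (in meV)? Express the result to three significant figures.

k_BT = 0.08617 × 633 K = 54.546 meV.
Eᵢ/kT = 0, 0.84332, 2.9516, 3.1166.
Z = Σ gᵢe^(−Eᵢ/kT) = 3·e^(−0) + 3·e^(−0.84332) + 1·e^(−2.9516) + 2·e^(−3.1166) = 3.0000 + 1.2908 + 0.052256 + 0.088615 = 4.4317.
⟨E⟩ = Σ Eᵢ gᵢe^(−Eᵢ/kT) / Z = (0·3.0000 + 46.0·1.2908 + 161·0.052256 + 170·0.088615) / 4.4317 = 18.7 meV.

18.7 meV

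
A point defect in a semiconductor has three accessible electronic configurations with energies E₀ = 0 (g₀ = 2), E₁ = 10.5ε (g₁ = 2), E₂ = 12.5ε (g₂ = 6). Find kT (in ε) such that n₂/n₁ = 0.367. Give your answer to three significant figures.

n₂/n₁ = (g₂/g₁) exp[−(E₂−E₁)/kT] = 0.367.
⇒ (E₂−E₁)/kT = ln((6/2)/0.367) = ln(8.1744) = 2.1010.
kT = 2.0ε / 2.1010 = 0.952 ε.

0.952 ε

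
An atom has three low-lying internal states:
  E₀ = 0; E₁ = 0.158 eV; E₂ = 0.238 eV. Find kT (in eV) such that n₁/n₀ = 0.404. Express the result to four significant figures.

0.1743 eV

n₁/n₀ = exp[−(E₁−E₀)/kT] = 0.404.
⇒ (E₁−E₀)/kT = ln(1/0.404) = ln(2.47525) = 0.906341.
kT = 0.158 eV / 0.906341 = 0.1743 eV.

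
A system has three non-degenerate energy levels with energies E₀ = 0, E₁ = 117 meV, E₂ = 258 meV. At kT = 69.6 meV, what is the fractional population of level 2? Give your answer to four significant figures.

Eᵢ/kT = 0, 1.68103, 3.70690.
Z = Σ e^(−Eᵢ/kT) = e^(−0) + e^(−1.68103) + e^(−3.70690) = 1.00000 + 0.186182 + 0.0245535 = 1.21074.
P₂ = e^(−E₂/kT) / Z = 0.0245535/1.21074 = 0.02028.

0.02028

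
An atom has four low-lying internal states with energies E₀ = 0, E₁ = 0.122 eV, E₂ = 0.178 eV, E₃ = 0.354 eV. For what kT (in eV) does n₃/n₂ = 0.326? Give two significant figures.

0.16 eV

n₃/n₂ = exp[−(E₃−E₂)/kT] = 0.326.
⇒ (E₃−E₂)/kT = ln(1/0.326) = ln(3.067) = 1.121.
kT = 0.176 eV / 1.121 = 0.16 eV.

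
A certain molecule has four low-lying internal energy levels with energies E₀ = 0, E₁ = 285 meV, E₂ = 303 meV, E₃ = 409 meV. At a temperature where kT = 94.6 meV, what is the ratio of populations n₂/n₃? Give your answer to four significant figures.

3.066

n₂/n₃ = exp[−(E₂−E₃)/kT] = exp(−(-106 meV)/(94.6 meV)) = exp(1.12051) = 3.066.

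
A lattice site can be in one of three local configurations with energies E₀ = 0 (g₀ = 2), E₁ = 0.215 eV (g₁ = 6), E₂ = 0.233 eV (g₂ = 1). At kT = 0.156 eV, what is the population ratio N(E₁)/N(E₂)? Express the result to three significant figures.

6.73

n₁/n₂ = (g₁/g₂) exp[−(E₁−E₂)/kT] = (6/1) × exp(−(-0.018 eV)/(0.156 eV)) = (6/1) × exp(0.11538) = 6.73.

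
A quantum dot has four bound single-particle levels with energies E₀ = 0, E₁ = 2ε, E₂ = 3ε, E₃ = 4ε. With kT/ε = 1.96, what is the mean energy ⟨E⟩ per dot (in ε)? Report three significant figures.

1.11 ε

Eᵢ/kT = 0, 1.0204, 1.5306, 2.0408.
Z = Σ e^(−Eᵢ/kT) = e^(−0) + e^(−1.0204) + e^(−1.5306) + e^(−2.0408) = 1.0000 + 0.36045 + 0.21641 + 0.12992 = 1.7068.
⟨E⟩ = Σ Eᵢ e^(−Eᵢ/kT) / Z = (0·1.0000 + 2·0.36045 + 3·0.21641 + 4·0.12992) / 1.7068 = 1.11 ε.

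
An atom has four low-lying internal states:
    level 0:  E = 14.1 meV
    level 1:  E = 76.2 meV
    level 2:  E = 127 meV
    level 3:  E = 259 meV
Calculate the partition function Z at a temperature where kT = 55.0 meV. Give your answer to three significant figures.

Eᵢ/kT = 0.25636, 1.3855, 2.3091, 4.7091.
Z = Σ e^(−Eᵢ/kT) = e^(−0.25636) + e^(−1.3855) + e^(−2.3091) + e^(−4.7091) = 0.77386 + 0.25020 + 0.099351 + 0.0090129 = 1.1324.

Z = 1.13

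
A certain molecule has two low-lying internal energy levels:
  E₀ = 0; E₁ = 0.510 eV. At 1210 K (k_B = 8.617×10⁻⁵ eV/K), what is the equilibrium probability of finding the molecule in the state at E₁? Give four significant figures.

0.007455

k_BT = 8.617×10⁻⁵ × 1210 K = 0.104266 eV.
Eᵢ/kT = 0, 4.89134.
Z = Σ e^(−Eᵢ/kT) = e^(−0) + e^(−4.89134) = 1.00000 + 0.00751135 = 1.00751.
P₁ = e^(−E₁/kT) / Z = 0.00751135/1.00751 = 0.007455.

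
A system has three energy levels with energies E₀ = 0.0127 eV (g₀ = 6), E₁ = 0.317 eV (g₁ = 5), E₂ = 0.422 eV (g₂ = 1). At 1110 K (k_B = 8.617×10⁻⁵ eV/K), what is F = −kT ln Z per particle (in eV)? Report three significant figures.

-0.162 eV

k_BT = 8.617×10⁻⁵ × 1110 K = 0.095649 eV.
Eᵢ/kT = 0.13278, 3.3142, 4.4120.
Z = Σ gᵢe^(−Eᵢ/kT) = 6·e^(−0.13278) + 5·e^(−3.3142) + 1·e^(−4.4120) = 5.2539 + 0.18182 + 0.012131 = 5.4479.
F = −kT ln Z = −0.095649 × ln(5.4479) = −0.095649 × 1.6952 = -0.162 eV.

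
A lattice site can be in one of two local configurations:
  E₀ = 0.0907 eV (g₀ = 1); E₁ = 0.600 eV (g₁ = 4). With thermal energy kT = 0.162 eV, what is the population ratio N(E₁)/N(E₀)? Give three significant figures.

0.172

n₁/n₀ = (g₁/g₀) exp[−(E₁−E₀)/kT] = (4/1) × exp(−(0.5093 eV)/(0.162 eV)) = (4/1) × exp(-3.1438) = 0.172.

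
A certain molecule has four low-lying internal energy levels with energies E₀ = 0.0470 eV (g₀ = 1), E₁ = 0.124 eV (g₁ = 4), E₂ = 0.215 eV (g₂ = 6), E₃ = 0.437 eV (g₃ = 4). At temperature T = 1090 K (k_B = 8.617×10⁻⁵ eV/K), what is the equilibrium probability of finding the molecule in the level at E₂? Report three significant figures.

k_BT = 8.617×10⁻⁵ × 1090 K = 0.093925 eV.
Eᵢ/kT = 0.50040, 1.3202, 2.2891, 4.6526.
Z = Σ gᵢe^(−Eᵢ/kT) = 1·e^(−0.50040) + 4·e^(−1.3202) + 6·e^(−2.2891) + 4·e^(−4.6526) = 0.60629 + 1.0683 + 0.60815 + 0.038147 = 2.3209.
P₂ = g₂ e^(−E₂/kT) / Z = 0.60815/2.3209 = 0.262.

0.262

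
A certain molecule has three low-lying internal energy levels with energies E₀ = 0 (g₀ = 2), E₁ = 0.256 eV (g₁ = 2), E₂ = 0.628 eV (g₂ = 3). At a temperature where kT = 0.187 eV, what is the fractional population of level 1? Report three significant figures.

Eᵢ/kT = 0, 1.3690, 3.3583.
Z = Σ gᵢe^(−Eᵢ/kT) = 2·e^(−0) + 2·e^(−1.3690) + 3·e^(−3.3583) = 2.0000 + 0.50872 + 0.10438 = 2.6131.
P₁ = g₁ e^(−E₁/kT) / Z = 0.50872/2.6131 = 0.195.

0.195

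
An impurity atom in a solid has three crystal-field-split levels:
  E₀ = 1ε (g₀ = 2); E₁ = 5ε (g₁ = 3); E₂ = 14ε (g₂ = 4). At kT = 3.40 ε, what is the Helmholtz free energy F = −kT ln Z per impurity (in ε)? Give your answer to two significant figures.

Eᵢ/kT = 0.2941, 1.471, 4.118.
Z = Σ gᵢe^(−Eᵢ/kT) = 2·e^(−0.2941) + 3·e^(−1.471) + 4·e^(−4.118) = 1.490 + 0.6891 + 0.06511 = 2.244.
F = −kT ln Z = −3.40 × ln(2.244) = −3.40 × 0.8083 = -2.7 ε.

-2.7 ε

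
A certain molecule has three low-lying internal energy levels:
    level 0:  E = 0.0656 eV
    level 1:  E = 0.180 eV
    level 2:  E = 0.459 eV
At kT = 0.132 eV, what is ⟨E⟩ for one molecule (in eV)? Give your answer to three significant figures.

0.112 eV

Eᵢ/kT = 0.49697, 1.3636, 3.4773.
Z = Σ e^(−Eᵢ/kT) = e^(−0.49697) + e^(−1.3636) + e^(−3.4773) = 0.60837 + 0.25574 + 0.030891 = 0.89500.
⟨E⟩ = Σ Eᵢ e^(−Eᵢ/kT) / Z = (0.0656·0.60837 + 0.180·0.25574 + 0.459·0.030891) / 0.89500 = 0.112 eV.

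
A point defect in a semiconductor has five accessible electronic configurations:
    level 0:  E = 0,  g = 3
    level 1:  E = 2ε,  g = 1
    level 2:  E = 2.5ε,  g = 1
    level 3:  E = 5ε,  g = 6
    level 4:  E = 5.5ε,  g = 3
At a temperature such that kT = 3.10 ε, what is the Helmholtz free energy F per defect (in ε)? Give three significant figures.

Eᵢ/kT = 0, 0.64516, 0.80645, 1.6129, 1.7742.
Z = Σ gᵢe^(−Eᵢ/kT) = 3·e^(−0) + 1·e^(−0.64516) + 1·e^(−0.80645) + 6·e^(−1.6129) + 3·e^(−1.7742) = 3.0000 + 0.52458 + 0.44644 + 1.1959 + 0.50886 = 5.6758.
F = −kT ln Z = −3.10 × ln(5.6758) = −3.10 × 1.7362 = -5.38 ε.

-5.38 ε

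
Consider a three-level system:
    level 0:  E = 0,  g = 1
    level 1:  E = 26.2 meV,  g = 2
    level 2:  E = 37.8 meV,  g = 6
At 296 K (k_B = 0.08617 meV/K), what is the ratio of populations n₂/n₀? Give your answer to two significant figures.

k_BT = 0.08617 × 296 K = 25.51 meV.
n₂/n₀ = (g₂/g₀) exp[−(E₂−E₀)/kT] = (6/1) × exp(−(37.8 meV)/(25.51 meV)) = (6/1) × exp(-1.482) = 1.4.

1.4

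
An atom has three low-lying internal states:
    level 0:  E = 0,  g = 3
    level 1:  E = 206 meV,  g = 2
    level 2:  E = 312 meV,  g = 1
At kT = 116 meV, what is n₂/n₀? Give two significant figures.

0.023

n₂/n₀ = (g₂/g₀) exp[−(E₂−E₀)/kT] = (1/3) × exp(−(312 meV)/(116 meV)) = (1/3) × exp(-2.690) = 0.023.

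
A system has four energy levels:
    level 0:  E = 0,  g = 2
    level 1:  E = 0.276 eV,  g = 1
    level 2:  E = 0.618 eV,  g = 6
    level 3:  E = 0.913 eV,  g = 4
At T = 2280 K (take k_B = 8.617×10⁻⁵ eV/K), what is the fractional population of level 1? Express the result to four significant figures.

k_BT = 8.617×10⁻⁵ × 2280 K = 0.196468 eV.
Eᵢ/kT = 0, 1.40481, 3.14555, 4.64707.
Z = Σ gᵢe^(−Eᵢ/kT) = 2·e^(−0) + 1·e^(−1.40481) + 6·e^(−3.14555) + 4·e^(−4.64707) = 2.00000 + 0.245414 + 0.258259 + 0.0383586 = 2.54203.
P₁ = g₁ e^(−E₁/kT) / Z = 0.245414/2.54203 = 0.09654.

0.09654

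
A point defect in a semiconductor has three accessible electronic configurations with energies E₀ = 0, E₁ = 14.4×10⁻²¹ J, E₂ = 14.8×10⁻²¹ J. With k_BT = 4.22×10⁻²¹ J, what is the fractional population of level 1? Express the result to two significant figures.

Eᵢ/kT = 0, 3.412, 3.507.
Z = Σ e^(−Eᵢ/kT) = e^(−0) + e^(−3.412) + e^(−3.507) = 1.000 + 0.03298 + 0.02999 = 1.063.
P₁ = e^(−E₁/kT) / Z = 0.03298/1.063 = 0.031.

0.031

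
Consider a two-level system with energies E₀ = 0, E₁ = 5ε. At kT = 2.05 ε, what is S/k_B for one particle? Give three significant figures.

Eᵢ/kT = 0, 2.4390.
Z = Σ e^(−Eᵢ/kT) = e^(−0) + e^(−2.4390) = 1.0000 + 0.087248 = 1.0872.
⟨E⟩ = Σ EᵢPᵢ = 0.40125 ε.
S/k_B = ln Z + ⟨E⟩/kT = ln(1.0872) + 0.40125/2.05 = 0.083606 + 0.19573 = 0.279.

0.279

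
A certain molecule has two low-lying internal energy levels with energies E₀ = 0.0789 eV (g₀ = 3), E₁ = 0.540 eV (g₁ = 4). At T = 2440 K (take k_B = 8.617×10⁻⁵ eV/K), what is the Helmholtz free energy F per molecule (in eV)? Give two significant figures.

k_BT = 8.617×10⁻⁵ × 2440 K = 0.2103 eV.
Eᵢ/kT = 0.3752, 2.568.
Z = Σ gᵢe^(−Eᵢ/kT) = 3·e^(−0.3752) + 4·e^(−2.568) = 2.061 + 0.3068 = 2.368.
F = −kT ln Z = −0.2103 × ln(2.368) = −0.2103 × 0.8620 = -0.18 eV.

-0.18 eV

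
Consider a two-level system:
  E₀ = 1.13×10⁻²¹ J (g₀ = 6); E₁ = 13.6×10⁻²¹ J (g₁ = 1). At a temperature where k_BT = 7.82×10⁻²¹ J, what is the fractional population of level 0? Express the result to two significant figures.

0.97

Eᵢ/kT = 0.1445, 1.739.
Z = Σ gᵢe^(−Eᵢ/kT) = 6·e^(−0.1445) + 1·e^(−1.739) = 5.193 + 0.1757 = 5.369.
P₀ = g₀ e^(−E₀/kT) / Z = 5.193/5.369 = 0.97.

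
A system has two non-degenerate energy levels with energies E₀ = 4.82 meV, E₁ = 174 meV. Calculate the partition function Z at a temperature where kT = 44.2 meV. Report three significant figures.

Z = 0.916

Eᵢ/kT = 0.10905, 3.9367.
Z = Σ e^(−Eᵢ/kT) = e^(−0.10905) + e^(−3.9367) = 0.89669 + 0.019512 = 0.91620.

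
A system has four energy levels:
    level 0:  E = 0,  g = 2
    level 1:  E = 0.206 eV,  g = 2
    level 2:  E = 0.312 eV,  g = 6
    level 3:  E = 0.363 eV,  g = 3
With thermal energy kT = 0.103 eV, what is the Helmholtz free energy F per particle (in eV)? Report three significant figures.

Eᵢ/kT = 0, 2.0000, 3.0291, 3.5243.
Z = Σ gᵢe^(−Eᵢ/kT) = 2·e^(−0) + 2·e^(−2.0000) + 6·e^(−3.0291) + 3·e^(−3.5243) = 2.0000 + 0.27067 + 0.29015 + 0.088417 = 2.6492.
F = −kT ln Z = −0.103 × ln(2.6492) = −0.103 × 0.97426 = -0.100 eV.

-0.100 eV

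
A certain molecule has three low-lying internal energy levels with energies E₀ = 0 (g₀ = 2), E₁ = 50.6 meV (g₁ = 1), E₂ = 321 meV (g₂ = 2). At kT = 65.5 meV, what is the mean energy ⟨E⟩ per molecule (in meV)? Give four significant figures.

Eᵢ/kT = 0, 0.772519, 4.90076.
Z = Σ gᵢe^(−Eᵢ/kT) = 2·e^(−0) + 1·e^(−0.772519) + 2·e^(−4.90076) = 2.00000 + 0.461848 + 0.0148819 = 2.47673.
⟨E⟩ = Σ Eᵢ gᵢe^(−Eᵢ/kT) / Z = (0·2.00000 + 50.6·0.461848 + 321·0.0148819) / 2.47673 = 11.36 meV.

11.36 meV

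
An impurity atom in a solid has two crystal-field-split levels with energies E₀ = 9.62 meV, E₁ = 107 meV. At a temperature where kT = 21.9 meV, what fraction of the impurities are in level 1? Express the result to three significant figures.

Eᵢ/kT = 0.43927, 4.8858.
Z = Σ e^(−Eᵢ/kT) = e^(−0.43927) + e^(−4.8858) = 0.64451 + 0.0075531 = 0.65206.
P₁ = e^(−E₁/kT) / Z = 0.0075531/0.65206 = 0.0116.

0.0116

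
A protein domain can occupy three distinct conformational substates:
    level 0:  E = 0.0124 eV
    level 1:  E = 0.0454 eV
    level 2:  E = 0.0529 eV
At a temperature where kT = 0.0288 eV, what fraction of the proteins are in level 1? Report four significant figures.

Eᵢ/kT = 0.430556, 1.57639, 1.83681.
Z = Σ e^(−Eᵢ/kT) = e^(−0.430556) + e^(−1.57639) + e^(−1.83681) = 0.650148 + 0.206720 + 0.159325 = 1.01619.
P₁ = e^(−E₁/kT) / Z = 0.206720/1.01619 = 0.2034.

0.2034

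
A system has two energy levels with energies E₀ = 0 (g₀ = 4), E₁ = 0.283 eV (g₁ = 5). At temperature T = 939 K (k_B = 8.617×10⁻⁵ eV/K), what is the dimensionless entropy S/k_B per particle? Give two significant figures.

k_BT = 8.617×10⁻⁵ × 939 K = 0.08091 eV.
Eᵢ/kT = 0, 3.498.
Z = Σ gᵢe^(−Eᵢ/kT) = 4·e^(−0) + 5·e^(−3.498) = 4.000 + 0.1513 = 4.151.
⟨E⟩ = Σ EᵢPᵢ = 0.01032 eV.
S/k_B = ln Z + ⟨E⟩/kT = ln(4.151) + 0.01032/0.08091 = 1.423 + 0.1275 = 1.6.

1.6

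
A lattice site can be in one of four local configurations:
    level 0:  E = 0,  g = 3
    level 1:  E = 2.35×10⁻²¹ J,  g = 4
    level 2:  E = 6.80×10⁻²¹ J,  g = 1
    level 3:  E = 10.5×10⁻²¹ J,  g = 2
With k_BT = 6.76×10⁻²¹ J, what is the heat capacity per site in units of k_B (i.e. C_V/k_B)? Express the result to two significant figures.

Eᵢ/kT = 0, 0.3476, 1.006, 1.553.
Z = Σ gᵢe^(−Eᵢ/kT) = 3·e^(−0) + 4·e^(−0.3476) + 1·e^(−1.006) + 2·e^(−1.553) = 3.000 + 2.826 + 0.3657 + 0.4232 = 6.615.
⟨E⟩ = 2.052, ⟨E²⟩ = 11.97.
C_V/k_B = (⟨E²⟩ − ⟨E⟩²)/(kT)² = (11.97 − 4.211)/45.70 = 0.17.

0.17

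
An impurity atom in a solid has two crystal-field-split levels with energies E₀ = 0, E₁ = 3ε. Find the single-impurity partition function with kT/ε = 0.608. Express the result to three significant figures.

Z = 1.01

Eᵢ/kT = 0, 4.9342.
Z = Σ e^(−Eᵢ/kT) = e^(−0) + e^(−4.9342) = 1.0000 + 0.0071962 = 1.0072.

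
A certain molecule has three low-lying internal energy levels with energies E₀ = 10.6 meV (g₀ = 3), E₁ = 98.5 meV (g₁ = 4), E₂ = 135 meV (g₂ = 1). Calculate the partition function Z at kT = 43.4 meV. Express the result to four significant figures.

Eᵢ/kT = 0.244240, 2.26959, 3.11060.
Z = Σ gᵢe^(−Eᵢ/kT) = 3·e^(−0.244240) + 4·e^(−2.26959) + 1·e^(−3.11060) = 2.34990 + 0.413418 + 0.0445742 = 2.80789.

Z = 2.808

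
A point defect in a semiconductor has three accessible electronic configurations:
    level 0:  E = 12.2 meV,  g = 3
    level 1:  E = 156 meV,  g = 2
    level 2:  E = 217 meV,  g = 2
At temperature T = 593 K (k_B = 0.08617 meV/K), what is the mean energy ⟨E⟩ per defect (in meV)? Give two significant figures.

20 meV

k_BT = 0.08617 × 593 K = 51.10 meV.
Eᵢ/kT = 0.2387, 3.053, 4.247.
Z = Σ gᵢe^(−Eᵢ/kT) = 3·e^(−0.2387) + 2·e^(−3.053) + 2·e^(−4.247) = 2.363 + 0.09443 + 0.02861 = 2.486.
⟨E⟩ = Σ Eᵢ gᵢe^(−Eᵢ/kT) / Z = (12.2·2.363 + 156·0.09443 + 217·0.02861) / 2.486 = 20 meV.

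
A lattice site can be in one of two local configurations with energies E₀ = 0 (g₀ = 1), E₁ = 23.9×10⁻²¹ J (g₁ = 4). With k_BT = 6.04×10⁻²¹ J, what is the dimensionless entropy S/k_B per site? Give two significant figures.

0.35

Eᵢ/kT = 0, 3.957.
Z = Σ gᵢe^(−Eᵢ/kT) = 1·e^(−0) + 4·e^(−3.957) = 1.000 + 0.07648 = 1.076.
⟨E⟩ = Σ EᵢPᵢ = 1.699 ×10⁻²¹ J.
S/k_B = ln Z + ⟨E⟩/kT = ln(1.076) + 1.699/6.04 = 0.07325 + 0.2813 = 0.35.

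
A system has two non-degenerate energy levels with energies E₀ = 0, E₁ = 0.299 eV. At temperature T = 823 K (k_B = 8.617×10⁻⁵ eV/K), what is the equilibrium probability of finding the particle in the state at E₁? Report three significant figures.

0.0145

k_BT = 8.617×10⁻⁵ × 823 K = 0.070918 eV.
Eᵢ/kT = 0, 4.2161.
Z = Σ e^(−Eᵢ/kT) = e^(−0) + e^(−4.2161) = 1.0000 + 0.014756 = 1.0148.
P₁ = e^(−E₁/kT) / Z = 0.014756/1.0148 = 0.0145.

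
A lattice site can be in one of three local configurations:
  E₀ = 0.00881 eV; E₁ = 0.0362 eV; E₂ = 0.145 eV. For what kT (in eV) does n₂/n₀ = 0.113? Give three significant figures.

n₂/n₀ = exp[−(E₂−E₀)/kT] = 0.113.
⇒ (E₂−E₀)/kT = ln(1/0.113) = ln(8.8496) = 2.1804.
kT = 0.13619 eV / 2.1804 = 0.0625 eV.

0.0625 eV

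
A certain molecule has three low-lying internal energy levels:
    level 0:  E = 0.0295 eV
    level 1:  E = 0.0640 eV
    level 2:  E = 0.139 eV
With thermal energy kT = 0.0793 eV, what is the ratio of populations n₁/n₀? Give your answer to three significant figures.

n₁/n₀ = exp[−(E₁−E₀)/kT] = exp(−(0.0345 eV)/(0.0793 eV)) = exp(-0.43506) = 0.647.

0.647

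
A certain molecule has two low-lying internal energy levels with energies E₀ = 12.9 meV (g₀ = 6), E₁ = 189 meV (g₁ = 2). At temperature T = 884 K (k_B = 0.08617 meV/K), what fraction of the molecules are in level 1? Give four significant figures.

0.03197

k_BT = 0.08617 × 884 K = 76.1743 meV.
Eᵢ/kT = 0.169348, 2.48115.
Z = Σ gᵢe^(−Eᵢ/kT) = 6·e^(−0.169348) + 2·e^(−2.48115) = 5.06529 + 0.167294 = 5.23258.
P₁ = g₁ e^(−E₁/kT) / Z = 0.167294/5.23258 = 0.03197.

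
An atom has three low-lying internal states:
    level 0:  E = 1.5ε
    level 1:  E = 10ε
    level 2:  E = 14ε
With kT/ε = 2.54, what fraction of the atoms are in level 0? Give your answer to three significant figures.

0.959

Eᵢ/kT = 0.59055, 3.9370, 5.5118.
Z = Σ e^(−Eᵢ/kT) = e^(−0.59055) + e^(−3.9370) + e^(−5.5118) = 0.55402 + 0.019507 + 0.0040388 = 0.57757.
P₀ = e^(−E₀/kT) / Z = 0.55402/0.57757 = 0.959.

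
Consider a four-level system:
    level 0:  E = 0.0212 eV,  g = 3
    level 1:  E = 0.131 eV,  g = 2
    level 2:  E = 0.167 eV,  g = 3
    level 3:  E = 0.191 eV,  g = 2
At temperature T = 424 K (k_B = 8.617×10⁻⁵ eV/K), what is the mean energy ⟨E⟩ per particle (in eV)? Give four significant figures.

k_BT = 8.617×10⁻⁵ × 424 K = 0.0365361 eV.
Eᵢ/kT = 0.580248, 3.58549, 4.57082, 5.22771.
Z = Σ gᵢe^(−Eᵢ/kT) = 3·e^(−0.580248) + 2·e^(−3.58549) + 3·e^(−4.57082) + 2·e^(−5.22771) = 1.67928 + 0.0554462 + 0.0310484 + 0.0107316 = 1.77651.
⟨E⟩ = Σ Eᵢ gᵢe^(−Eᵢ/kT) / Z = (0.0212·1.67928 + 0.131·0.0554462 + 0.167·0.0310484 + 0.191·0.0107316) / 1.77651 = 0.02820 eV.

0.02820 eV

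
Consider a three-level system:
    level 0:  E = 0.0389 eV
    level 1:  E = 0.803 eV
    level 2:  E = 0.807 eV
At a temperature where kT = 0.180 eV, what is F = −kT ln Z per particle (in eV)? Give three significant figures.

0.0339 eV

Eᵢ/kT = 0.21611, 4.4611, 4.4833.
Z = Σ e^(−Eᵢ/kT) = e^(−0.21611) + e^(−4.4611) + e^(−4.4833) = 0.80565 + 0.011550 + 0.011296 = 0.82850.
F = −kT ln Z = −0.180 × ln(0.82850) = −0.180 × -0.18814 = 0.0339 eV.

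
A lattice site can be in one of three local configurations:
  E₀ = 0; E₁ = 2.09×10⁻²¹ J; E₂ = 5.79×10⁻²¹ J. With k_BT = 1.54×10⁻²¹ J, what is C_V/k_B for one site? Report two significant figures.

0.51

Eᵢ/kT = 0, 1.357, 3.760.
Z = Σ e^(−Eᵢ/kT) = e^(−0) + e^(−1.357) + e^(−3.760) = 1.000 + 0.2574 + 0.02328 = 1.281.
⟨E⟩ = 0.5252, ⟨E²⟩ = 1.487.
C_V/k_B = (⟨E²⟩ − ⟨E⟩²)/(kT)² = (1.487 − 0.2758)/2.372 = 0.51.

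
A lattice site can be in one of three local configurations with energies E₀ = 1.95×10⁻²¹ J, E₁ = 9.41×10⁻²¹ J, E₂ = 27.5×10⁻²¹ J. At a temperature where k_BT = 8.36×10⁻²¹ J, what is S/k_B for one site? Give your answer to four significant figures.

0.7259

Eᵢ/kT = 0.233254, 1.12560, 3.28947.
Z = Σ e^(−Eᵢ/kT) = e^(−0.233254) + e^(−1.12560) + e^(−3.28947) = 0.791952 + 0.324458 + 0.0372736 = 1.15368.
⟨E⟩ = Σ EᵢPᵢ = 4.87352 ×10⁻²¹ J.
S/k_B = ln Z + ⟨E⟩/kT = ln(1.15368) + 4.87352/8.36 = 0.142957 + 0.582957 = 0.7259.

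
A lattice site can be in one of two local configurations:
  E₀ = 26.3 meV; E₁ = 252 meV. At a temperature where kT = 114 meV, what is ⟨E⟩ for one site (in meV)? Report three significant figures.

Eᵢ/kT = 0.23070, 2.2105.
Z = Σ e^(−Eᵢ/kT) = e^(−0.23070) + e^(−2.2105) = 0.79398 + 0.10965 = 0.90363.
⟨E⟩ = Σ Eᵢ e^(−Eᵢ/kT) / Z = (26.3·0.79398 + 252·0.10965) / 0.90363 = 53.7 meV.

53.7 meV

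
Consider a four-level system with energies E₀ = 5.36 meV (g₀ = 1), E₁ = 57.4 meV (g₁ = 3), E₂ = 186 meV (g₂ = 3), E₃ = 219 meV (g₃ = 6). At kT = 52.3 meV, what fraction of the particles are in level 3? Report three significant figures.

0.0438

Eᵢ/kT = 0.10249, 1.0975, 3.5564, 4.1874.
Z = Σ gᵢe^(−Eᵢ/kT) = 1·e^(−0.10249) + 3·e^(−1.0975) + 3·e^(−3.5564) + 6·e^(−4.1874) = 0.90259 + 1.0011 + 0.085624 + 0.091114 = 2.0804.
P₃ = g₃ e^(−E₃/kT) / Z = 0.091114/2.0804 = 0.0438.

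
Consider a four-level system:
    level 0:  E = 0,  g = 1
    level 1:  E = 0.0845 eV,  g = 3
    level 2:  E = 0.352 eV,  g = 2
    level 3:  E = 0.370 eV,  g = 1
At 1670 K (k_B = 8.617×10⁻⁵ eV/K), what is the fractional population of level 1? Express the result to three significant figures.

0.572

k_BT = 8.617×10⁻⁵ × 1670 K = 0.14390 eV.
Eᵢ/kT = 0, 0.58721, 2.4461, 2.5712.
Z = Σ gᵢe^(−Eᵢ/kT) = 1·e^(−0) + 3·e^(−0.58721) + 2·e^(−2.4461) + 1·e^(−2.5712) = 1.0000 + 1.6676 + 0.17326 + 0.076444 = 2.9173.
P₁ = g₁ e^(−E₁/kT) / Z = 1.6676/2.9173 = 0.572.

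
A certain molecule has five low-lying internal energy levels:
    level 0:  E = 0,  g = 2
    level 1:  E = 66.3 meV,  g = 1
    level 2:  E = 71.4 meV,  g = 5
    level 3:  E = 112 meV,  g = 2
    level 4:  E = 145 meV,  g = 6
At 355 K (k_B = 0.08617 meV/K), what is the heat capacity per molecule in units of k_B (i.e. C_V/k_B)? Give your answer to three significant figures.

k_BT = 0.08617 × 355 K = 30.590 meV.
Eᵢ/kT = 0, 2.1674, 2.3341, 3.6613, 4.7401.
Z = Σ gᵢe^(−Eᵢ/kT) = 2·e^(−0) + 1·e^(−2.1674) + 5·e^(−2.3341) + 2·e^(−3.6613) + 6·e^(−4.7401) = 2.0000 + 0.11447 + 0.48449 + 0.051398 + 0.052427 = 2.7028.
⟨E⟩ = 20.549 meV, ⟨E²⟩ = 1746.4 meV².
C_V/k_B = (⟨E²⟩ − ⟨E⟩²)/(kT)² = (1746.4 − 422.26)/935.75 = 1.42.

1.42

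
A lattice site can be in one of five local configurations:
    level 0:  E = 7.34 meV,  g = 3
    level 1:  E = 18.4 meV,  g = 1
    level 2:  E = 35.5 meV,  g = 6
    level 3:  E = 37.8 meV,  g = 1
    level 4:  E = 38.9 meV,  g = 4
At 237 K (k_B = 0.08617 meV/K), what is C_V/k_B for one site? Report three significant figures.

0.473

k_BT = 0.08617 × 237 K = 20.422 meV.
Eᵢ/kT = 0.35942, 0.90099, 1.7383, 1.8509, 1.9048.
Z = Σ gᵢe^(−Eᵢ/kT) = 3·e^(−0.35942) + 1·e^(−0.90099) + 6·e^(−1.7383) + 1·e^(−1.8509) + 4·e^(−1.9048) = 2.0942 + 0.40617 + 1.0549 + 0.15710 + 0.59541 = 4.3078.
⟨E⟩ = 20.752 meV, ⟨E²⟩ = 627.98 meV².
C_V/k_B = (⟨E²⟩ − ⟨E⟩²)/(kT)² = (627.98 − 430.65)/417.06 = 0.473.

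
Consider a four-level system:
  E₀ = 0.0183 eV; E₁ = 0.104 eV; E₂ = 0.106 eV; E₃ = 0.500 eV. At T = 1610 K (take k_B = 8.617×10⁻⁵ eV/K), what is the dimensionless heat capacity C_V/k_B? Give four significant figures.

0.2404

k_BT = 8.617×10⁻⁵ × 1610 K = 0.138734 eV.
Eᵢ/kT = 0.131907, 0.749636, 0.764052, 3.60402.
Z = Σ e^(−Eᵢ/kT) = e^(−0.131907) + e^(−0.749636) + e^(−0.764052) + e^(−3.60402) = 0.876422 + 0.472539 + 0.465775 + 0.0272141 = 1.84195.
⟨E⟩ = 0.0695794 eV, ⟨E²⟩ = 0.00946902 eV².
C_V/k_B = (⟨E²⟩ − ⟨E⟩²)/(kT)² = (0.00946902 − 0.00484129)/0.0192471 = 0.2404.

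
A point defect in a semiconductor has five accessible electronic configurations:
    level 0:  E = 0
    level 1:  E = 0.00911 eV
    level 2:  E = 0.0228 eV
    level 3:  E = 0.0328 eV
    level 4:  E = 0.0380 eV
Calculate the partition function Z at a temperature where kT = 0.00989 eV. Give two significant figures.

Z = 1.6

Eᵢ/kT = 0, 0.9211, 2.305, 3.316, 3.842.
Z = Σ e^(−Eᵢ/kT) = e^(−0) + e^(−0.9211) + e^(−2.305) + e^(−3.316) + e^(−3.842) = 1.000 + 0.3981 + 0.09976 + 0.03630 + 0.02145 = 1.556.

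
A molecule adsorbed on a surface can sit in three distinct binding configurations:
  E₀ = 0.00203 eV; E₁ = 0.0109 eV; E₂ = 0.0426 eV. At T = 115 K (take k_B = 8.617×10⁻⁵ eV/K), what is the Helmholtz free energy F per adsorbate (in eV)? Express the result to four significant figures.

k_BT = 8.617×10⁻⁵ × 115 K = 0.00990955 eV.
Eᵢ/kT = 0.204853, 1.09995, 4.29888.
Z = Σ e^(−Eᵢ/kT) = e^(−0.204853) + e^(−1.09995) + e^(−4.29888) = 0.814767 + 0.332888 + 0.0135838 = 1.16124.
F = −kT ln Z = −0.00990955 × ln(1.16124) = −0.00990955 × 0.149488 = -0.001481 eV.

-0.001481 eV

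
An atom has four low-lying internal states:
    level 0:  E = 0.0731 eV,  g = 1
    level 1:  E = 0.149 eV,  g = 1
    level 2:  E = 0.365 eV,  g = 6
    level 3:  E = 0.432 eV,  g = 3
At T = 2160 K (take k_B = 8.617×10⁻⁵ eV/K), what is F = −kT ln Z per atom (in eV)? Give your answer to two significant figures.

k_BT = 8.617×10⁻⁵ × 2160 K = 0.1861 eV.
Eᵢ/kT = 0.3928, 0.8006, 1.961, 2.321.
Z = Σ gᵢe^(−Eᵢ/kT) = 1·e^(−0.3928) + 1·e^(−0.8006) + 6·e^(−1.961) + 3·e^(−2.321) = 0.6752 + 0.4491 + 0.8443 + 0.2945 = 2.263.
F = −kT ln Z = −0.1861 × ln(2.263) = −0.1861 × 0.8167 = -0.15 eV.

-0.15 eV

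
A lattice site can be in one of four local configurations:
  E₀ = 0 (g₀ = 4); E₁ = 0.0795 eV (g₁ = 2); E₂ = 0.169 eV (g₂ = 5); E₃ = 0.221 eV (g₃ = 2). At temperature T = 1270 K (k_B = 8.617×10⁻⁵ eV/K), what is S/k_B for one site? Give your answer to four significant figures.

2.299

k_BT = 8.617×10⁻⁵ × 1270 K = 0.109436 eV.
Eᵢ/kT = 0, 0.726452, 1.54428, 2.01945.
Z = Σ gᵢe^(−Eᵢ/kT) = 4·e^(−0) + 2·e^(−0.726452) + 5·e^(−1.54428) + 2·e^(−2.01945) = 4.00000 + 0.967244 + 1.06733 + 0.265457 = 6.30003.
⟨E⟩ = Σ EᵢPᵢ = 0.0501491 eV.
S/k_B = ln Z + ⟨E⟩/kT = ln(6.30003) + 0.0501491/0.109436 = 1.84055 + 0.458250 = 2.299.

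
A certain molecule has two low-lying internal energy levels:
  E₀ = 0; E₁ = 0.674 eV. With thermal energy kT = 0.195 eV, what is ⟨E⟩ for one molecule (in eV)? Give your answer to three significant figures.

0.0206 eV

Eᵢ/kT = 0, 3.4564.
Z = Σ e^(−Eᵢ/kT) = e^(−0) + e^(−3.4564) = 1.0000 + 0.031543 = 1.0315.
⟨E⟩ = Σ Eᵢ e^(−Eᵢ/kT) / Z = (0·1.0000 + 0.674·0.031543) / 1.0315 = 0.0206 eV.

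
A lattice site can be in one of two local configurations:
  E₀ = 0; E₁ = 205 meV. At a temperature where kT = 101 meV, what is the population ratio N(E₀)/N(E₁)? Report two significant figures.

7.6

n₀/n₁ = exp[−(E₀−E₁)/kT] = exp(−(-205 meV)/(101 meV)) = exp(2.030) = 7.6.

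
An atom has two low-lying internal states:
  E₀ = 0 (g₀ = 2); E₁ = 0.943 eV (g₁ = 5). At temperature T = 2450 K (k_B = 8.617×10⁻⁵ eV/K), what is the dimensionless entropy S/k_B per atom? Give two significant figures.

0.85

k_BT = 8.617×10⁻⁵ × 2450 K = 0.2111 eV.
Eᵢ/kT = 0, 4.467.
Z = Σ gᵢe^(−Eᵢ/kT) = 2·e^(−0) + 5·e^(−4.467) = 2.000 + 0.05741 = 2.057.
⟨E⟩ = Σ EᵢPᵢ = 0.02632 eV.
S/k_B = ln Z + ⟨E⟩/kT = ln(2.057) + 0.02632/0.2111 = 0.7212 + 0.1247 = 0.85.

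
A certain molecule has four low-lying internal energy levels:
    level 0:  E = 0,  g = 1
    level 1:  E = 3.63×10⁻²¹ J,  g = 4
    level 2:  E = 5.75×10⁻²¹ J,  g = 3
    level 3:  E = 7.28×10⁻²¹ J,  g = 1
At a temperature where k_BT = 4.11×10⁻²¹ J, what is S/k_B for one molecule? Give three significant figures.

Eᵢ/kT = 0, 0.88321, 1.3990, 1.7713.
Z = Σ gᵢe^(−Eᵢ/kT) = 1·e^(−0) + 4·e^(−0.88321) + 3·e^(−1.3990) + 1·e^(−1.7713) = 1.0000 + 1.6538 + 0.74053 + 0.17011 = 3.5644.
⟨E⟩ = Σ EᵢPᵢ = 3.2263 ×10⁻²¹ J.
S/k_B = ln Z + ⟨E⟩/kT = ln(3.5644) + 3.2263/4.11 = 1.2710 + 0.78499 = 2.06.

2.06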